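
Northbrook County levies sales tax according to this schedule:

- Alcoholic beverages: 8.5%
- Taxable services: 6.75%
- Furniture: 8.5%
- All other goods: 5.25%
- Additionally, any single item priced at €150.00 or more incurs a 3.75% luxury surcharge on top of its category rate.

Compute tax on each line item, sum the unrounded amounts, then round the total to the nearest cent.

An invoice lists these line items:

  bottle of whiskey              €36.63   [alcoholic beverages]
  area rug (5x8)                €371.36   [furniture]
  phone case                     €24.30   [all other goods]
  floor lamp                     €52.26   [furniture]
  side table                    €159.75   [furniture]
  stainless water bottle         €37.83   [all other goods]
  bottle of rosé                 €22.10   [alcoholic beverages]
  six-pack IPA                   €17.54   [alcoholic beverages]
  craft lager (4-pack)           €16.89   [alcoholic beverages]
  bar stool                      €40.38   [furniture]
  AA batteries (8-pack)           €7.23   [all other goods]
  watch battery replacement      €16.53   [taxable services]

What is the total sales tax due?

Bottle of whiskey €36.63: alcoholic beverages → 8.5% → €3.11355
Area rug (5x8) €371.36: furniture → 8.5% + 3.75% surcharge = 12.25% → €45.4916
Phone case €24.30: all other goods → 5.25% → €1.27575
Floor lamp €52.26: furniture → 8.5% → €4.4421
Side table €159.75: furniture → 8.5% + 3.75% surcharge = 12.25% → €19.569375
Stainless water bottle €37.83: all other goods → 5.25% → €1.986075
Bottle of rosé €22.10: alcoholic beverages → 8.5% → €1.8785
Six-pack IPA €17.54: alcoholic beverages → 8.5% → €1.4909
Craft lager (4-pack) €16.89: alcoholic beverages → 8.5% → €1.43565
Bar stool €40.38: furniture → 8.5% → €3.4323
AA batteries (8-pack) €7.23: all other goods → 5.25% → €0.379575
Watch battery replacement €16.53: taxable services → 6.75% → €1.115775
Unrounded tax sum = €85.61115 → €85.61

€85.61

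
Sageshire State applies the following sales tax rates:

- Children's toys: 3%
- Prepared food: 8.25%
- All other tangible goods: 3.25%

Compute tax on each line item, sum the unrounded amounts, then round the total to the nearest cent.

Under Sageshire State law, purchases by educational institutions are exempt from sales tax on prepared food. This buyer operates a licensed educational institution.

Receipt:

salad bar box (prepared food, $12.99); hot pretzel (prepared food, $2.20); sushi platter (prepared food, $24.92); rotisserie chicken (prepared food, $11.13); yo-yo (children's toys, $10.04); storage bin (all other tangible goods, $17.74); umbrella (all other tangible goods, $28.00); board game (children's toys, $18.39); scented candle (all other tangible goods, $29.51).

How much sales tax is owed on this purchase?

$3.30

Salad bar box $12.99: prepared food, buyer-exempt → 0% → $0.00
Hot pretzel $2.20: prepared food, buyer-exempt → 0% → $0.00
Sushi platter $24.92: prepared food, buyer-exempt → 0% → $0.00
Rotisserie chicken $11.13: prepared food, buyer-exempt → 0% → $0.00
Yo-yo $10.04: children's toys → 3% → $0.3012
Storage bin $17.74: all other tangible goods → 3.25% → $0.57655
Umbrella $28.00: all other tangible goods → 3.25% → $0.91
Board game $18.39: children's toys → 3% → $0.5517
Scented candle $29.51: all other tangible goods → 3.25% → $0.959075
Unrounded tax sum = $3.298525 → $3.30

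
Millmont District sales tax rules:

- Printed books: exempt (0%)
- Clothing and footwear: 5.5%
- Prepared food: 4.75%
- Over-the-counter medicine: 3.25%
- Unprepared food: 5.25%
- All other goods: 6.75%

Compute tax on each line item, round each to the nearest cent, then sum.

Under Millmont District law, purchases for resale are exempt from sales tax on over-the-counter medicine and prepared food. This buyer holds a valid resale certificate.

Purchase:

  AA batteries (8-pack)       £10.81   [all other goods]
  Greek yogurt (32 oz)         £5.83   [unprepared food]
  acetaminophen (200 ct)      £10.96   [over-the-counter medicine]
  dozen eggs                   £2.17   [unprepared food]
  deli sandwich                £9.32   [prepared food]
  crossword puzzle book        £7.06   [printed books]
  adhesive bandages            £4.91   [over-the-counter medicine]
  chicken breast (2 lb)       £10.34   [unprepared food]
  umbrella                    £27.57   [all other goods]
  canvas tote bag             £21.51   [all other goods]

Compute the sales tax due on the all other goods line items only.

£4.04

AA batteries (8-pack) £10.81: all other goods → 6.75% → £0.73
Umbrella £27.57: all other goods → 6.75% → £1.86
Canvas tote bag £21.51: all other goods → 6.75% → £1.45
Tax on all other goods = £0.73 + £1.86 + £1.45 = £4.04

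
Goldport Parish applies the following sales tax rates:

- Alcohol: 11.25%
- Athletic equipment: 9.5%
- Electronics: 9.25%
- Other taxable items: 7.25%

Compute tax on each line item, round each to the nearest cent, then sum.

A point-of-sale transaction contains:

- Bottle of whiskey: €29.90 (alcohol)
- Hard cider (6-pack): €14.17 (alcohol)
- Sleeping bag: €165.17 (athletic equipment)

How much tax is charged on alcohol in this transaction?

€4.95

Bottle of whiskey €29.90: alcohol → 11.25% → €3.36
Hard cider (6-pack) €14.17: alcohol → 11.25% → €1.59
Tax on alcohol = €3.36 + €1.59 = €4.95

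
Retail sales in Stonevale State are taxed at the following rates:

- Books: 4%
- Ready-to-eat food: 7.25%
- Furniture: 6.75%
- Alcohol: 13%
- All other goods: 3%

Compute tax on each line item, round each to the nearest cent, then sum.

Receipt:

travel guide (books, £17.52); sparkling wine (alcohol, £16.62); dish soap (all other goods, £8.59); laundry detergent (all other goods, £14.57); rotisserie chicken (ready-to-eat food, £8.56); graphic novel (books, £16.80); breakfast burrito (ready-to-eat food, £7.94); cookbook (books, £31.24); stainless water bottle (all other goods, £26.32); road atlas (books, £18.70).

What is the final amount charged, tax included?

£175.08

Travel guide £17.52: books → 4% → £0.70
Sparkling wine £16.62: alcohol → 13% → £2.16
Dish soap £8.59: all other goods → 3% → £0.26
Laundry detergent £14.57: all other goods → 3% → £0.44
Rotisserie chicken £8.56: ready-to-eat food → 7.25% → £0.62
Graphic novel £16.80: books → 4% → £0.67
Breakfast burrito £7.94: ready-to-eat food → 7.25% → £0.58
Cookbook £31.24: books → 4% → £1.25
Stainless water bottle £26.32: all other goods → 3% → £0.79
Road atlas £18.70: books → 4% → £0.75
Subtotal = £166.86; tax = £8.22; total due = £175.08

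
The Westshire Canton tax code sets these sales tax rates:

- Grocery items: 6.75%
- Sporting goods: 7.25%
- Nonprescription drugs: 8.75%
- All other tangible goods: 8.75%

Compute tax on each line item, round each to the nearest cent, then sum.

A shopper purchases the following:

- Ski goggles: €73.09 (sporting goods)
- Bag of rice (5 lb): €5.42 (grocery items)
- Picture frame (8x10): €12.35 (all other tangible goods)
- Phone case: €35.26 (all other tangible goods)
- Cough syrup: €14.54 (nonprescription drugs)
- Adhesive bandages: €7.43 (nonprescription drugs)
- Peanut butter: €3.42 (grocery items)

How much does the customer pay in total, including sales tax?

Ski goggles €73.09: sporting goods → 7.25% → €5.30
Bag of rice (5 lb) €5.42: grocery items → 6.75% → €0.37
Picture frame (8x10) €12.35: all other tangible goods → 8.75% → €1.08
Phone case €35.26: all other tangible goods → 8.75% → €3.09
Cough syrup €14.54: nonprescription drugs → 8.75% → €1.27
Adhesive bandages €7.43: nonprescription drugs → 8.75% → €0.65
Peanut butter €3.42: grocery items → 6.75% → €0.23
Subtotal = €151.51; tax = €11.99; total due = €163.50

€163.50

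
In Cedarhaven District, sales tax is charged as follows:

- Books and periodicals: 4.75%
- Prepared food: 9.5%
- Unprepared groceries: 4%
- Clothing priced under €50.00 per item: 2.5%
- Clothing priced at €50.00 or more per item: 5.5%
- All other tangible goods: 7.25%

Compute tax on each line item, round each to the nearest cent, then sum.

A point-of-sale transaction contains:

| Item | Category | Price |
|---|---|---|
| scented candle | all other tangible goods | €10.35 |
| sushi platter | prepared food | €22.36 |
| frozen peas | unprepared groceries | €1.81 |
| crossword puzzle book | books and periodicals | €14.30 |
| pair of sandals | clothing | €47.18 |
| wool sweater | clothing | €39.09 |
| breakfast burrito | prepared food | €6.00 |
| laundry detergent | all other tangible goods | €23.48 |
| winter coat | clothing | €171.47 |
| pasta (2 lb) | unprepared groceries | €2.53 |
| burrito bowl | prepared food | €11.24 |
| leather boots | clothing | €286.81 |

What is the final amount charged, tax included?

Scented candle €10.35: all other tangible goods → 7.25% → €0.75
Sushi platter €22.36: prepared food → 9.5% → €2.12
Frozen peas €1.81: unprepared groceries → 4% → €0.07
Crossword puzzle book €14.30: books and periodicals → 4.75% → €0.68
Pair of sandals €47.18: clothing, under €50.00 → 2.5% → €1.18
Wool sweater €39.09: clothing, under €50.00 → 2.5% → €0.98
Breakfast burrito €6.00: prepared food → 9.5% → €0.57
Laundry detergent €23.48: all other tangible goods → 7.25% → €1.70
Winter coat €171.47: clothing, €50.00 or more → 5.5% → €9.43
Pasta (2 lb) €2.53: unprepared groceries → 4% → €0.10
Burrito bowl €11.24: prepared food → 9.5% → €1.07
Leather boots €286.81: clothing, €50.00 or more → 5.5% → €15.77
Subtotal = €636.62; tax = €34.42; total due = €671.04

€671.04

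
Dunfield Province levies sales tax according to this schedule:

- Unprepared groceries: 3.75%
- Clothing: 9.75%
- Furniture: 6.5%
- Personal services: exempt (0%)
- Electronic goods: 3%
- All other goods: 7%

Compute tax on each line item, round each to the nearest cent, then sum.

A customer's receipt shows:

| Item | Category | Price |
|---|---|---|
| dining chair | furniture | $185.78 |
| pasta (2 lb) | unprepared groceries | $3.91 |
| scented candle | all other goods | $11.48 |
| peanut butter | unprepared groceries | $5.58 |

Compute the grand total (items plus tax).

Dining chair $185.78: furniture → 6.5% → $12.08
Pasta (2 lb) $3.91: unprepared groceries → 3.75% → $0.15
Scented candle $11.48: all other goods → 7% → $0.80
Peanut butter $5.58: unprepared groceries → 3.75% → $0.21
Subtotal = $206.75; tax = $13.24; total due = $219.99

$219.99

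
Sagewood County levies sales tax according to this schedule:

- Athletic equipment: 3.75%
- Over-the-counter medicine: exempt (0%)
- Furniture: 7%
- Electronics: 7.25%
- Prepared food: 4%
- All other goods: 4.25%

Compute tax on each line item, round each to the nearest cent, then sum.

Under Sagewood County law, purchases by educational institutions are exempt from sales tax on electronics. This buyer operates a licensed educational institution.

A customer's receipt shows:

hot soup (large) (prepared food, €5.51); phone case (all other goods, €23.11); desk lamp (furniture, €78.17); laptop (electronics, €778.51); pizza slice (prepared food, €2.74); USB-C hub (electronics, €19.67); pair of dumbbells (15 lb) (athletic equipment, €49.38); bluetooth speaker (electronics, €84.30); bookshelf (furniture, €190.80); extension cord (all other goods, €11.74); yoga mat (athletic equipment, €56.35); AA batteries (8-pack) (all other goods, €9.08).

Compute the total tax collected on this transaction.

Hot soup (large) €5.51: prepared food → 4% → €0.22
Phone case €23.11: all other goods → 4.25% → €0.98
Desk lamp €78.17: furniture → 7% → €5.47
Laptop €778.51: electronics, buyer-exempt → 0% → €0.00
Pizza slice €2.74: prepared food → 4% → €0.11
USB-C hub €19.67: electronics, buyer-exempt → 0% → €0.00
Pair of dumbbells (15 lb) €49.38: athletic equipment → 3.75% → €1.85
Bluetooth speaker €84.30: electronics, buyer-exempt → 0% → €0.00
Bookshelf €190.80: furniture → 7% → €13.36
Extension cord €11.74: all other goods → 4.25% → €0.50
Yoga mat €56.35: athletic equipment → 3.75% → €2.11
AA batteries (8-pack) €9.08: all other goods → 4.25% → €0.39
Total tax = €0.22 + €0.98 + €5.47 + €0.11 + €1.85 + €13.36 + €0.50 + €2.11 + €0.39 = €24.99

€24.99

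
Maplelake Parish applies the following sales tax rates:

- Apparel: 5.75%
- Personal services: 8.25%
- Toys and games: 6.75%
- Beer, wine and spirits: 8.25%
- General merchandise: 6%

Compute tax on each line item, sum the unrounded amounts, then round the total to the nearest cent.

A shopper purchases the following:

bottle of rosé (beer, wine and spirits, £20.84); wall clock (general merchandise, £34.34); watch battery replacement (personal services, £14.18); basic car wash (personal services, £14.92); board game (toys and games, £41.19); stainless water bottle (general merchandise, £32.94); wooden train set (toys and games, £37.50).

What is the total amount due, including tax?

Bottle of rosé £20.84: beer, wine and spirits → 8.25% → £1.7193
Wall clock £34.34: general merchandise → 6% → £2.0604
Watch battery replacement £14.18: personal services → 8.25% → £1.16985
Basic car wash £14.92: personal services → 8.25% → £1.2309
Board game £41.19: toys and games → 6.75% → £2.780325
Stainless water bottle £32.94: general merchandise → 6% → £1.9764
Wooden train set £37.50: toys and games → 6.75% → £2.53125
Subtotal = £195.91; unrounded tax = £13.468425 → £13.47; total due = £209.38

£209.38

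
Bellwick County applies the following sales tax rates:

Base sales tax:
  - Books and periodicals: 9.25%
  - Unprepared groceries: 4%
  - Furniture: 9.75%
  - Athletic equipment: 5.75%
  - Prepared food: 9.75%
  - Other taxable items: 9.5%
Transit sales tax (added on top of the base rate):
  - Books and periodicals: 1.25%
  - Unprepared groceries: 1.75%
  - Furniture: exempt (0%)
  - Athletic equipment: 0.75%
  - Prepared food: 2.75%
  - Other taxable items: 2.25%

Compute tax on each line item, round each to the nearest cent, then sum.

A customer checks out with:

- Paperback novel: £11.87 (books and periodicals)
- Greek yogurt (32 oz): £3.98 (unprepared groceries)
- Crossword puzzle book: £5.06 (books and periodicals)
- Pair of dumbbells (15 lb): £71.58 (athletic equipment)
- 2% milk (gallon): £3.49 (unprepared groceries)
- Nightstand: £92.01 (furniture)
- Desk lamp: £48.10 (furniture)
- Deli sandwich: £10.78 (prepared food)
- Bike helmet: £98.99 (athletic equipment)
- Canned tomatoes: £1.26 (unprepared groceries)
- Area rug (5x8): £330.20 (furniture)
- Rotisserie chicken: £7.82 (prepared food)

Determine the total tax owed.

£61.54

Paperback novel £11.87: books and periodicals → 9.25% + 1.25% transit = 10.5% → £1.25
Greek yogurt (32 oz) £3.98: unprepared groceries → 4% + 1.75% transit = 5.75% → £0.23
Crossword puzzle book £5.06: books and periodicals → 9.25% + 1.25% transit = 10.5% → £0.53
Pair of dumbbells (15 lb) £71.58: athletic equipment → 5.75% + 0.75% transit = 6.5% → £4.65
2% milk (gallon) £3.49: unprepared groceries → 4% + 1.75% transit = 5.75% → £0.20
Nightstand £92.01: furniture → 9.75% + 0% transit = 9.75% → £8.97
Desk lamp £48.10: furniture → 9.75% + 0% transit = 9.75% → £4.69
Deli sandwich £10.78: prepared food → 9.75% + 2.75% transit = 12.5% → £1.35
Bike helmet £98.99: athletic equipment → 5.75% + 0.75% transit = 6.5% → £6.43
Canned tomatoes £1.26: unprepared groceries → 4% + 1.75% transit = 5.75% → £0.07
Area rug (5x8) £330.20: furniture → 9.75% + 0% transit = 9.75% → £32.19
Rotisserie chicken £7.82: prepared food → 9.75% + 2.75% transit = 12.5% → £0.98
Total tax = £1.25 + £0.23 + £0.53 + £4.65 + £0.20 + £8.97 + £4.69 + £1.35 + £6.43 + £0.07 + £32.19 + £0.98 = £61.54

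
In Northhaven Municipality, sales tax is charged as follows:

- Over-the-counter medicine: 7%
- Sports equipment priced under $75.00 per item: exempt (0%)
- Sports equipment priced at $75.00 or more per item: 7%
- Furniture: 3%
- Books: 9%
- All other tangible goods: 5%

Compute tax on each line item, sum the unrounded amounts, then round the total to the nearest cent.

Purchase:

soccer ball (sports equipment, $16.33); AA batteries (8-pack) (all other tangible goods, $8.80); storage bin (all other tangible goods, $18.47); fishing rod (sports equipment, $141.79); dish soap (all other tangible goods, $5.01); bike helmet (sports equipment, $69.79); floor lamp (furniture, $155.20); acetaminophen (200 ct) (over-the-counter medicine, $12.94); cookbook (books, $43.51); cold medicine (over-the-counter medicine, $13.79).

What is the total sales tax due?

$21.98

Soccer ball $16.33: sports equipment, under $75.00 → 0% → $0.00
AA batteries (8-pack) $8.80: all other tangible goods → 5% → $0.44
Storage bin $18.47: all other tangible goods → 5% → $0.9235
Fishing rod $141.79: sports equipment, $75.00 or more → 7% → $9.9253
Dish soap $5.01: all other tangible goods → 5% → $0.2505
Bike helmet $69.79: sports equipment, under $75.00 → 0% → $0.00
Floor lamp $155.20: furniture → 3% → $4.656
Acetaminophen (200 ct) $12.94: over-the-counter medicine → 7% → $0.9058
Cookbook $43.51: books → 9% → $3.9159
Cold medicine $13.79: over-the-counter medicine → 7% → $0.9653
Unrounded tax sum = $21.9823 → $21.98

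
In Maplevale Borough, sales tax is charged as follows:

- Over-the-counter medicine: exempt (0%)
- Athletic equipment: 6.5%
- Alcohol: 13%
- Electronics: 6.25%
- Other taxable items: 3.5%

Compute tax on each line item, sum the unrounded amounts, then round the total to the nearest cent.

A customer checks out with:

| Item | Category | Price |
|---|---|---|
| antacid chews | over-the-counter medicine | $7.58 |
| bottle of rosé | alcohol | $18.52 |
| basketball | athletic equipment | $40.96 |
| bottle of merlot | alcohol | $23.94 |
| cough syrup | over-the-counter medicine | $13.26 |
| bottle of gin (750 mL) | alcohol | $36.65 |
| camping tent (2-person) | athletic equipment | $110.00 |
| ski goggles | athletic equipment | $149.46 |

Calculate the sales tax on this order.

Antacid chews $7.58: over-the-counter medicine → 0% → $0.00
Bottle of rosé $18.52: alcohol → 13% → $2.4076
Basketball $40.96: athletic equipment → 6.5% → $2.6624
Bottle of merlot $23.94: alcohol → 13% → $3.1122
Cough syrup $13.26: over-the-counter medicine → 0% → $0.00
Bottle of gin (750 mL) $36.65: alcohol → 13% → $4.7645
Camping tent (2-person) $110.00: athletic equipment → 6.5% → $7.15
Ski goggles $149.46: athletic equipment → 6.5% → $9.7149
Unrounded tax sum = $29.8116 → $29.81

$29.81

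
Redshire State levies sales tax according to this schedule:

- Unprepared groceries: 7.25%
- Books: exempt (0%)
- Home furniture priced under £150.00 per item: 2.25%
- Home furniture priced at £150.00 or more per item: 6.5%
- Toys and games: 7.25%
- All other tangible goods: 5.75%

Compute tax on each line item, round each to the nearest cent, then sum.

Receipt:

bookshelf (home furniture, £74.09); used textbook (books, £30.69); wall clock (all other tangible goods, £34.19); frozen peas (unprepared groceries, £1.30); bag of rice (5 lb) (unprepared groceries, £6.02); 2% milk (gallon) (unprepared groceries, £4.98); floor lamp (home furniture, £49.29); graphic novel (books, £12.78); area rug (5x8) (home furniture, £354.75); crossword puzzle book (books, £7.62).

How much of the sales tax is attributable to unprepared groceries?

Frozen peas £1.30: unprepared groceries → 7.25% → £0.09
Bag of rice (5 lb) £6.02: unprepared groceries → 7.25% → £0.44
2% milk (gallon) £4.98: unprepared groceries → 7.25% → £0.36
Tax on unprepared groceries = £0.09 + £0.44 + £0.36 = £0.89

£0.89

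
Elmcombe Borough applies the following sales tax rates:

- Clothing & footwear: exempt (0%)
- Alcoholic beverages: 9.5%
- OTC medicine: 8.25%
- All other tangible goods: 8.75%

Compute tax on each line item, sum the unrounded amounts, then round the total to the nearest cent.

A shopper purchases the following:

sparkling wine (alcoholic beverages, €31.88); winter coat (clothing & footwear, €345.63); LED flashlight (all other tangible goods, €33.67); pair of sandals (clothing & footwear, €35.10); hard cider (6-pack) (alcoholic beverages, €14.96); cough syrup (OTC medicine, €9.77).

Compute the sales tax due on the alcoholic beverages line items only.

Sparkling wine €31.88: alcoholic beverages → 9.5% → €3.0286
Hard cider (6-pack) €14.96: alcoholic beverages → 9.5% → €1.4212
Tax on alcoholic beverages: unrounded sum = €4.4498 → €4.45

€4.45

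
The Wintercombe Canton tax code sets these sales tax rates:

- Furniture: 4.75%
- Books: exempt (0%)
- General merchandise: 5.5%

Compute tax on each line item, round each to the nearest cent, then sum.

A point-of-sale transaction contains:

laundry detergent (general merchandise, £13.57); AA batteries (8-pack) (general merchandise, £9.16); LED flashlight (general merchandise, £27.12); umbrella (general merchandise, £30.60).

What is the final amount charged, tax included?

£84.87

Laundry detergent £13.57: general merchandise → 5.5% → £0.75
AA batteries (8-pack) £9.16: general merchandise → 5.5% → £0.50
LED flashlight £27.12: general merchandise → 5.5% → £1.49
Umbrella £30.60: general merchandise → 5.5% → £1.68
Subtotal = £80.45; tax = £4.42; total due = £84.87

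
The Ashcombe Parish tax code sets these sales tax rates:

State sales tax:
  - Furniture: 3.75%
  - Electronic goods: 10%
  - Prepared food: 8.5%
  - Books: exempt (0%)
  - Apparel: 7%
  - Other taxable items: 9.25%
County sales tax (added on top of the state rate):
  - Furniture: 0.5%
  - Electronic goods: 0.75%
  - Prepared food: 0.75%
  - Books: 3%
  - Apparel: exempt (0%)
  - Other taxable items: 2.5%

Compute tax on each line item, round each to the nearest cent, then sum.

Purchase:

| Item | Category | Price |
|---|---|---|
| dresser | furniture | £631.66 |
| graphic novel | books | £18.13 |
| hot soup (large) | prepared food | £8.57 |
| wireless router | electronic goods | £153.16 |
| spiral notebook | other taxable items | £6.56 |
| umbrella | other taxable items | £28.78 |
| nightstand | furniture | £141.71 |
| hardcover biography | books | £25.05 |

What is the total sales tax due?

£55.56

Dresser £631.66: furniture → 3.75% + 0.5% county = 4.25% → £26.85
Graphic novel £18.13: books → 0% + 3% county = 3% → £0.54
Hot soup (large) £8.57: prepared food → 8.5% + 0.75% county = 9.25% → £0.79
Wireless router £153.16: electronic goods → 10% + 0.75% county = 10.75% → £16.46
Spiral notebook £6.56: other taxable items → 9.25% + 2.5% county = 11.75% → £0.77
Umbrella £28.78: other taxable items → 9.25% + 2.5% county = 11.75% → £3.38
Nightstand £141.71: furniture → 3.75% + 0.5% county = 4.25% → £6.02
Hardcover biography £25.05: books → 0% + 3% county = 3% → £0.75
Total tax = £26.85 + £0.54 + £0.79 + £16.46 + £0.77 + £3.38 + £6.02 + £0.75 = £55.56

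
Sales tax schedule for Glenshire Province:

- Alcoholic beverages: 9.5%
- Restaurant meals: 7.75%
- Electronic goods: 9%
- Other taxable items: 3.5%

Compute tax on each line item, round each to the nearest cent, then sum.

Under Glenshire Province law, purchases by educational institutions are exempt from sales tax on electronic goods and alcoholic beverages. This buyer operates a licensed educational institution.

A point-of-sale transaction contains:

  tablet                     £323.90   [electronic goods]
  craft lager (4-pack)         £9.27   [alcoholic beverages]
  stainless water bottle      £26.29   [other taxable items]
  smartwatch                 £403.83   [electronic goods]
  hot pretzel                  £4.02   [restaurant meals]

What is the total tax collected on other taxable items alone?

£0.92

Stainless water bottle £26.29: other taxable items → 3.5% → £0.92
Tax on other taxable items = £0.92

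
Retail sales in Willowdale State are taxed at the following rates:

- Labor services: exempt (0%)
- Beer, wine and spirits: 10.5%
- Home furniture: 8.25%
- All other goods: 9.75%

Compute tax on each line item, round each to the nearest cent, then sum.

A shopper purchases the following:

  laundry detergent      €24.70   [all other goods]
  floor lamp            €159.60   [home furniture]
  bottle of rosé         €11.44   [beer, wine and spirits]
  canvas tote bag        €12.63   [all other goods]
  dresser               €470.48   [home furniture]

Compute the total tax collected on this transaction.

€56.82

Laundry detergent €24.70: all other goods → 9.75% → €2.41
Floor lamp €159.60: home furniture → 8.25% → €13.17
Bottle of rosé €11.44: beer, wine and spirits → 10.5% → €1.20
Canvas tote bag €12.63: all other goods → 9.75% → €1.23
Dresser €470.48: home furniture → 8.25% → €38.81
Total tax = €2.41 + €13.17 + €1.20 + €1.23 + €38.81 = €56.82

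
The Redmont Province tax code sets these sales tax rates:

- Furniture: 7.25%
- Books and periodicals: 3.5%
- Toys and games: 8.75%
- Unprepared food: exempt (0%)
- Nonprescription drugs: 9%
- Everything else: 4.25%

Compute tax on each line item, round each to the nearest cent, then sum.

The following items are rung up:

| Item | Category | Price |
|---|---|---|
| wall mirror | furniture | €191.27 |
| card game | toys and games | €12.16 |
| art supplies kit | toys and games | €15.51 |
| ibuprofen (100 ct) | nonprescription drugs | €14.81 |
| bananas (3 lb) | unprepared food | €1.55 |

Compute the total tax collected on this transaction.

€17.62

Wall mirror €191.27: furniture → 7.25% → €13.87
Card game €12.16: toys and games → 8.75% → €1.06
Art supplies kit €15.51: toys and games → 8.75% → €1.36
Ibuprofen (100 ct) €14.81: nonprescription drugs → 9% → €1.33
Bananas (3 lb) €1.55: unprepared food → 0% → €0.00
Total tax = €13.87 + €1.06 + €1.36 + €1.33 = €17.62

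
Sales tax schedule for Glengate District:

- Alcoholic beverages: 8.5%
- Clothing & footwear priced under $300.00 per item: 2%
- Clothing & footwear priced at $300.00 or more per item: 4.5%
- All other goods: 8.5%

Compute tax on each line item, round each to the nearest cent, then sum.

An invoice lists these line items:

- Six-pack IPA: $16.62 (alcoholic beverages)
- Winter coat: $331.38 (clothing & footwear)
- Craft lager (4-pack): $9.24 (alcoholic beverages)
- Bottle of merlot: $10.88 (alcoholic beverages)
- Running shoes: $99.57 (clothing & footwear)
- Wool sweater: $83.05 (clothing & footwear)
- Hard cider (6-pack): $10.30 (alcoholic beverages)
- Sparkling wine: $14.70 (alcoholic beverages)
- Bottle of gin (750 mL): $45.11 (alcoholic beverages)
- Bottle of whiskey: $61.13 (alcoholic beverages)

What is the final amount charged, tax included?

$714.82

Six-pack IPA $16.62: alcoholic beverages → 8.5% → $1.41
Winter coat $331.38: clothing & footwear, $300.00 or more → 4.5% → $14.91
Craft lager (4-pack) $9.24: alcoholic beverages → 8.5% → $0.79
Bottle of merlot $10.88: alcoholic beverages → 8.5% → $0.92
Running shoes $99.57: clothing & footwear, under $300.00 → 2% → $1.99
Wool sweater $83.05: clothing & footwear, under $300.00 → 2% → $1.66
Hard cider (6-pack) $10.30: alcoholic beverages → 8.5% → $0.88
Sparkling wine $14.70: alcoholic beverages → 8.5% → $1.25
Bottle of gin (750 mL) $45.11: alcoholic beverages → 8.5% → $3.83
Bottle of whiskey $61.13: alcoholic beverages → 8.5% → $5.20
Subtotal = $681.98; tax = $32.84; total due = $714.82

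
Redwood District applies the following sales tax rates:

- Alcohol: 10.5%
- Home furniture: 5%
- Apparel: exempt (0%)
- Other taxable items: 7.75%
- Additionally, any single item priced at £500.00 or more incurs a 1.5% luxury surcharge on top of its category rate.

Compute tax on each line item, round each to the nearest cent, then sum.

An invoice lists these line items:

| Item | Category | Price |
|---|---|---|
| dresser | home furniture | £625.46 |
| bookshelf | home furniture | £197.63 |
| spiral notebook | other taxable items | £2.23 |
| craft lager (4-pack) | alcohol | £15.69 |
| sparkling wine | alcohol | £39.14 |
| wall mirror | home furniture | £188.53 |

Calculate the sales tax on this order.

Dresser £625.46: home furniture → 5% + 1.5% surcharge = 6.5% → £40.65
Bookshelf £197.63: home furniture → 5% → £9.88
Spiral notebook £2.23: other taxable items → 7.75% → £0.17
Craft lager (4-pack) £15.69: alcohol → 10.5% → £1.65
Sparkling wine £39.14: alcohol → 10.5% → £4.11
Wall mirror £188.53: home furniture → 5% → £9.43
Total tax = £40.65 + £9.88 + £0.17 + £1.65 + £4.11 + £9.43 = £65.89

£65.89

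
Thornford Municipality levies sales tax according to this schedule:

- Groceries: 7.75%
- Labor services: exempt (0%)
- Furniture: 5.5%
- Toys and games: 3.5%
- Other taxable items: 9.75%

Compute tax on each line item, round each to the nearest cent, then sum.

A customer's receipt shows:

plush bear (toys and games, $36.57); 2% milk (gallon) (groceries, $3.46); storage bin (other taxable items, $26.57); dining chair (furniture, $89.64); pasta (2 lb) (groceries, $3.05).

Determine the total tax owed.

$9.31

Plush bear $36.57: toys and games → 3.5% → $1.28
2% milk (gallon) $3.46: groceries → 7.75% → $0.27
Storage bin $26.57: other taxable items → 9.75% → $2.59
Dining chair $89.64: furniture → 5.5% → $4.93
Pasta (2 lb) $3.05: groceries → 7.75% → $0.24
Total tax = $1.28 + $0.27 + $2.59 + $4.93 + $0.24 = $9.31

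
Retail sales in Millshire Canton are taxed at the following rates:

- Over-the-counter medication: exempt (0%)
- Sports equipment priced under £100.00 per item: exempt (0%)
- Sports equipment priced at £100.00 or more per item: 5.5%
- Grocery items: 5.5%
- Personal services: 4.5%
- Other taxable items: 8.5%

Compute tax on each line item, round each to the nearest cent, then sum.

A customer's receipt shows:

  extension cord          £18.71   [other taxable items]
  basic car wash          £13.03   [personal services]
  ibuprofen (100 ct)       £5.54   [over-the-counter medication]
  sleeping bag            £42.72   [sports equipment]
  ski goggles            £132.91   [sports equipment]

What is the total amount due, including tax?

Extension cord £18.71: other taxable items → 8.5% → £1.59
Basic car wash £13.03: personal services → 4.5% → £0.59
Ibuprofen (100 ct) £5.54: over-the-counter medication → 0% → £0.00
Sleeping bag £42.72: sports equipment, under £100.00 → 0% → £0.00
Ski goggles £132.91: sports equipment, £100.00 or more → 5.5% → £7.31
Subtotal = £212.91; tax = £9.49; total due = £222.40

£222.40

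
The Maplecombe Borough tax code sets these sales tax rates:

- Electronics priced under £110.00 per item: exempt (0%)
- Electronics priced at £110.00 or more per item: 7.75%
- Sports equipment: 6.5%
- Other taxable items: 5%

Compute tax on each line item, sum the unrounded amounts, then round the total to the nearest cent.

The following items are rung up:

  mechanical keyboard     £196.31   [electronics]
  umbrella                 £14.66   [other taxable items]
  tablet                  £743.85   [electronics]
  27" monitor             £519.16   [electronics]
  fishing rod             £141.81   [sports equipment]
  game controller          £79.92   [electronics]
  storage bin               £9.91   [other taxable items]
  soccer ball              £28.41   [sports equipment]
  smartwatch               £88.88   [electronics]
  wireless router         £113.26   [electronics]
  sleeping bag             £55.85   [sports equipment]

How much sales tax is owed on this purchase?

£137.80

Mechanical keyboard £196.31: electronics, £110.00 or more → 7.75% → £15.214025
Umbrella £14.66: other taxable items → 5% → £0.733
Tablet £743.85: electronics, £110.00 or more → 7.75% → £57.648375
27" monitor £519.16: electronics, £110.00 or more → 7.75% → £40.2349
Fishing rod £141.81: sports equipment → 6.5% → £9.21765
Game controller £79.92: electronics, under £110.00 → 0% → £0.00
Storage bin £9.91: other taxable items → 5% → £0.4955
Soccer ball £28.41: sports equipment → 6.5% → £1.84665
Smartwatch £88.88: electronics, under £110.00 → 0% → £0.00
Wireless router £113.26: electronics, £110.00 or more → 7.75% → £8.77765
Sleeping bag £55.85: sports equipment → 6.5% → £3.63025
Unrounded tax sum = £137.798 → £137.80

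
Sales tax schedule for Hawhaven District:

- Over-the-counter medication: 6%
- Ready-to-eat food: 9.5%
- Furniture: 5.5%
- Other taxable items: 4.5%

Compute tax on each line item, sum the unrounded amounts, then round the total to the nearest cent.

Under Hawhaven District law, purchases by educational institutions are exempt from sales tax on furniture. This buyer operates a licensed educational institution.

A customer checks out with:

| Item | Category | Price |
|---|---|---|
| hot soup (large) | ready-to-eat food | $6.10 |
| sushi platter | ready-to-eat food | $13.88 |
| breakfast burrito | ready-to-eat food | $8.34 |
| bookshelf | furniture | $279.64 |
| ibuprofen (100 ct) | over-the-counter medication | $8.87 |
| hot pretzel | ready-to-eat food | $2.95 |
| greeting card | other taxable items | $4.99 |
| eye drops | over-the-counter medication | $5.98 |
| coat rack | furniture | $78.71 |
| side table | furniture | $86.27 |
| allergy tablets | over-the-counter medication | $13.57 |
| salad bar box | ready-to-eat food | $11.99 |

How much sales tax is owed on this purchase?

$6.04

Hot soup (large) $6.10: ready-to-eat food → 9.5% → $0.5795
Sushi platter $13.88: ready-to-eat food → 9.5% → $1.3186
Breakfast burrito $8.34: ready-to-eat food → 9.5% → $0.7923
Bookshelf $279.64: furniture, buyer-exempt → 0% → $0.00
Ibuprofen (100 ct) $8.87: over-the-counter medication → 6% → $0.5322
Hot pretzel $2.95: ready-to-eat food → 9.5% → $0.28025
Greeting card $4.99: other taxable items → 4.5% → $0.22455
Eye drops $5.98: over-the-counter medication → 6% → $0.3588
Coat rack $78.71: furniture, buyer-exempt → 0% → $0.00
Side table $86.27: furniture, buyer-exempt → 0% → $0.00
Allergy tablets $13.57: over-the-counter medication → 6% → $0.8142
Salad bar box $11.99: ready-to-eat food → 9.5% → $1.13905
Unrounded tax sum = $6.03945 → $6.04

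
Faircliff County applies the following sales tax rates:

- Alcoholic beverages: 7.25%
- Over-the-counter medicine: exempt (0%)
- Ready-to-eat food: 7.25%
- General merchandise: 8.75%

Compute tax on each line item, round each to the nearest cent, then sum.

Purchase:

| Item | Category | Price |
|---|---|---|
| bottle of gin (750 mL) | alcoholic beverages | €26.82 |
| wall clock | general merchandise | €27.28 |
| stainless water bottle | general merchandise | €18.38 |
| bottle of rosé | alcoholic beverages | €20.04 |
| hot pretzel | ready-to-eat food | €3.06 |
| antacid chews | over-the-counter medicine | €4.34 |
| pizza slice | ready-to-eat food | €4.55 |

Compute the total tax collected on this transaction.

Bottle of gin (750 mL) €26.82: alcoholic beverages → 7.25% → €1.94
Wall clock €27.28: general merchandise → 8.75% → €2.39
Stainless water bottle €18.38: general merchandise → 8.75% → €1.61
Bottle of rosé €20.04: alcoholic beverages → 7.25% → €1.45
Hot pretzel €3.06: ready-to-eat food → 7.25% → €0.22
Antacid chews €4.34: over-the-counter medicine → 0% → €0.00
Pizza slice €4.55: ready-to-eat food → 7.25% → €0.33
Total tax = €1.94 + €2.39 + €1.61 + €1.45 + €0.22 + €0.33 = €7.94

€7.94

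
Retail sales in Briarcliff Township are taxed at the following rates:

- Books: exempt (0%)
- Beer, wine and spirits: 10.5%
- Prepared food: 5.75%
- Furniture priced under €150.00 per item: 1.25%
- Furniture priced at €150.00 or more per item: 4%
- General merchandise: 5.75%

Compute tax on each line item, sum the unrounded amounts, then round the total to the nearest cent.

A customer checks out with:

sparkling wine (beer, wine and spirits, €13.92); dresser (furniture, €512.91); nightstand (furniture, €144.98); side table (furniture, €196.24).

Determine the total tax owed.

Sparkling wine €13.92: beer, wine and spirits → 10.5% → €1.4616
Dresser €512.91: furniture, €150.00 or more → 4% → €20.5164
Nightstand €144.98: furniture, under €150.00 → 1.25% → €1.81225
Side table €196.24: furniture, €150.00 or more → 4% → €7.8496
Unrounded tax sum = €31.63985 → €31.64

€31.64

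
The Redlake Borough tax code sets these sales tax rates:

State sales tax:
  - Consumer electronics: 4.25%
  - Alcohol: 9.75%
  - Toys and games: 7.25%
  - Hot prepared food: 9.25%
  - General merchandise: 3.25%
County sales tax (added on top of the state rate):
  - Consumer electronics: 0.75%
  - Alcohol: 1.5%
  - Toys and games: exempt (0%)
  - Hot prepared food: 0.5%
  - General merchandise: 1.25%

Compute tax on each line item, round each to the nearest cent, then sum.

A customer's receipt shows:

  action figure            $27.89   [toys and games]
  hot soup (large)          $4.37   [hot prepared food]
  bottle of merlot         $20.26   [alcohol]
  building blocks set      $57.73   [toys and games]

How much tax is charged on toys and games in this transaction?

Action figure $27.89: toys and games → 7.25% + 0% county = 7.25% → $2.02
Building blocks set $57.73: toys and games → 7.25% + 0% county = 7.25% → $4.19
Tax on toys and games = $2.02 + $4.19 = $6.21

$6.21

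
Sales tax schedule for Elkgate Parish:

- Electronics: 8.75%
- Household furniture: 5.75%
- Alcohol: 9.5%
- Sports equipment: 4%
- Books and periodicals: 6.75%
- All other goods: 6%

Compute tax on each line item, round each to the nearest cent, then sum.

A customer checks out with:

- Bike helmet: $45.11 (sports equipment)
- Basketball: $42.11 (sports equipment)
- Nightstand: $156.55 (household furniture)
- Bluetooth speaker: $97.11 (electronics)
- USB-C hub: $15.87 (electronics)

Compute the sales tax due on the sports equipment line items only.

$3.48

Bike helmet $45.11: sports equipment → 4% → $1.80
Basketball $42.11: sports equipment → 4% → $1.68
Tax on sports equipment = $1.80 + $1.68 = $3.48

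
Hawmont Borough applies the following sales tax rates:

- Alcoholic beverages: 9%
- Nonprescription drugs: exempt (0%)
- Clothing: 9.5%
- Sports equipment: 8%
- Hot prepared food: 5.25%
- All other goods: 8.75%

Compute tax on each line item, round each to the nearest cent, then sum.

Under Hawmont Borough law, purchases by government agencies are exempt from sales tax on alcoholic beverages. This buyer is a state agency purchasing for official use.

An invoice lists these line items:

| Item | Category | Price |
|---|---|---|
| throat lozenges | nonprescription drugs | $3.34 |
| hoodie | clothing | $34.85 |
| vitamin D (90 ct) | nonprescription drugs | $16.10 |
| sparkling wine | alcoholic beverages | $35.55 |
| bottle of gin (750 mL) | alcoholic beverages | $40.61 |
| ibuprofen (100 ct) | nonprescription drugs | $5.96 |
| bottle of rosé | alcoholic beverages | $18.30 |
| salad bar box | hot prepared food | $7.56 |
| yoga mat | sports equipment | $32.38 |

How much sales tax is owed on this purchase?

$6.30

Throat lozenges $3.34: nonprescription drugs → 0% → $0.00
Hoodie $34.85: clothing → 9.5% → $3.31
Vitamin D (90 ct) $16.10: nonprescription drugs → 0% → $0.00
Sparkling wine $35.55: alcoholic beverages, buyer-exempt → 0% → $0.00
Bottle of gin (750 mL) $40.61: alcoholic beverages, buyer-exempt → 0% → $0.00
Ibuprofen (100 ct) $5.96: nonprescription drugs → 0% → $0.00
Bottle of rosé $18.30: alcoholic beverages, buyer-exempt → 0% → $0.00
Salad bar box $7.56: hot prepared food → 5.25% → $0.40
Yoga mat $32.38: sports equipment → 8% → $2.59
Total tax = $3.31 + $0.40 + $2.59 = $6.30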